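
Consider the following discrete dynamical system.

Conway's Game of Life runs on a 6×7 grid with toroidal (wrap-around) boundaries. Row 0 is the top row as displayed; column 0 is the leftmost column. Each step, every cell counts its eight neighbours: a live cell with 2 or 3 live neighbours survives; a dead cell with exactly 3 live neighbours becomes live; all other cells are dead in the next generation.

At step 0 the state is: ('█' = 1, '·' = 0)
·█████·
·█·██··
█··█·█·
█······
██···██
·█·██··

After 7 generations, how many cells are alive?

2

step 0: ·█████·
·█·██··
█··█·█·
█······
██···██
·█·██··
step 1: ██···█·
██····█
████··█
····██·
·██·███
·······
step 2: ·█·····
·····█·
··███··
·······
···██·█
··█·█··
step 3: ·······
··███··
···██··
··█··█·
···███·
··█·██·
step 4: ··█··█·
··█·█··
·····█·
··█··█·
··█···█
·····█·
step 5: ···███·
···███·
···███·
·····██
·····██
·····██
step 6: ···█···
··█···█
···█···
·······
█···█··
·······
step 7: ·······
··██···
·······
·······
·······
·······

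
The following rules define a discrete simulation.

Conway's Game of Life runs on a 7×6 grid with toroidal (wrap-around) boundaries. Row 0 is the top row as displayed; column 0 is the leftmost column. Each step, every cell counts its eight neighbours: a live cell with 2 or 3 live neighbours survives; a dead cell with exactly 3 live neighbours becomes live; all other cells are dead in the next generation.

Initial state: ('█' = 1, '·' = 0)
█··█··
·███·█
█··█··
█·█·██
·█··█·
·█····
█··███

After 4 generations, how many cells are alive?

gen 0: █··█··
·███·█
█··█··
█·█·██
·█··█·
·█····
█··███
gen 1: ······
·█·█·█
······
█·█·█·
·████·
·███··
██████
gen 2: ······
······
██████
··█·██
█···██
······
█···██
gen 3: ·····█
██████
███···
··█···
█··██·
······
·····█
gen 4: ·███··
···██·
····█·
█·█··█
···█··
····██
······

12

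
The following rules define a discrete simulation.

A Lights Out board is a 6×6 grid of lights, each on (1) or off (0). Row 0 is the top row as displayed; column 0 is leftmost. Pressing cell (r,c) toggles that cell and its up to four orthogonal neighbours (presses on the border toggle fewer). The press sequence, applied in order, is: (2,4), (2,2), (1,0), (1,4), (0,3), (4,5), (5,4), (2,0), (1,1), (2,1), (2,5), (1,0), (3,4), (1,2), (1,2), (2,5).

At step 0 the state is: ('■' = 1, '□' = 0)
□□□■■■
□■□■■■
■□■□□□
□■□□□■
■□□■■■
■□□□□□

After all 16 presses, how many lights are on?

k=0  □□□■■■
□■□■■■
■□■□□□
□■□□□■
■□□■■■
■□□□□□
k=1  □□□■■■
□■□■□■
■□■■■■
□■□□■■
■□□■■■
■□□□□□
k=2  □□□■■■
□■■■□■
■■□□■■
□■■□■■
■□□■■■
■□□□□□
k=3  ■□□■■■
■□■■□■
□■□□■■
□■■□■■
■□□■■■
■□□□□□
k=4  ■□□■□■
■□■□■□
□■□□□■
□■■□■■
■□□■■■
■□□□□□
k=5  ■□■□■■
■□■■■□
□■□□□■
□■■□■■
■□□■■■
■□□□□□
k=6  ■□■□■■
■□■■■□
□■□□□■
□■■□■□
■□□■□□
■□□□□■
k=7  ■□■□■■
■□■■■□
□■□□□■
□■■□■□
■□□■■□
■□□■■□
k=8  ■□■□■■
□□■■■□
■□□□□■
■■■□■□
■□□■■□
■□□■■□
k=9  ■■■□■■
■■□■■□
■■□□□■
■■■□■□
■□□■■□
■□□■■□
k=10  ■■■□■■
■□□■■□
□□■□□■
■□■□■□
■□□■■□
■□□■■□
k=11  ■■■□■■
■□□■■■
□□■□■□
■□■□■■
■□□■■□
■□□■■□
k=12  □■■□■■
□■□■■■
■□■□■□
■□■□■■
■□□■■□
■□□■■□
k=13  □■■□■■
□■□■■■
■□■□□□
■□■■□□
■□□■□□
■□□■■□
k=14  □■□□■■
□□■□■■
■□□□□□
■□■■□□
■□□■□□
■□□■■□
k=15  □■■□■■
□■□■■■
■□■□□□
■□■■□□
■□□■□□
■□□■■□
k=16  □■■□■■
□■□■■□
■□■□■■
■□■■□■
■□□■□□
■□□■■□

20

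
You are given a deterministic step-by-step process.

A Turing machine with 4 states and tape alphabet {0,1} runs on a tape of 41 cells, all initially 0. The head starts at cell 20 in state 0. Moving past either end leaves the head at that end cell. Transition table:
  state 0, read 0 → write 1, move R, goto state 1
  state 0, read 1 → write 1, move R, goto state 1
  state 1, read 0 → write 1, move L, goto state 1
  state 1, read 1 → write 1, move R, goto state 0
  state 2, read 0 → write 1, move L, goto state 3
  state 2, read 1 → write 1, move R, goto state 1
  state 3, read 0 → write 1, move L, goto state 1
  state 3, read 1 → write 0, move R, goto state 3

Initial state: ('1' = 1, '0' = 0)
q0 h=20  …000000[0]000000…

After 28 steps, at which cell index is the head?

k=0  q0 h=20  …000000[0]000000…
k=1  q1 h=21  …000001[0]000000…
k=2  q1 h=20  …000000[1]100000…
k=3  q0 h=21  …000001[1]000000…
k=4  q1 h=22  …000011[0]000000…
k=5  q1 h=21  …000001[1]100000…
k=6  q0 h=22  …000011[1]000000…
k=7  q1 h=23  …000111[0]000000…
k=8  q1 h=22  …000011[1]100000…
k=9  q0 h=23  …000111[1]000000…
k=10  q1 h=24  …001111[0]000000…
k=11  q1 h=23  …000111[1]100000…
k=12  q0 h=24  …001111[1]000000…
k=13  q1 h=25  …011111[0]000000…
k=14  q1 h=24  …001111[1]100000…
k=15  q0 h=25  …011111[1]000000…
k=16  q1 h=26  …111111[0]000000…
k=17  q1 h=25  …011111[1]100000…
k=18  q0 h=26  …111111[1]000000…
k=19  q1 h=27  …111111[0]000000…
k=20  q1 h=26  …111111[1]100000…
k=21  q0 h=27  …111111[1]000000…
k=22  q1 h=28  …111111[0]000000…
k=23  q1 h=27  …111111[1]100000…
k=24  q0 h=28  …111111[1]000000…
k=25  q1 h=29  …111111[0]000000…
k=26  q1 h=28  …111111[1]100000…
k=27  q0 h=29  …111111[1]000000…
k=28  q1 h=30  …111111[0]000000…

30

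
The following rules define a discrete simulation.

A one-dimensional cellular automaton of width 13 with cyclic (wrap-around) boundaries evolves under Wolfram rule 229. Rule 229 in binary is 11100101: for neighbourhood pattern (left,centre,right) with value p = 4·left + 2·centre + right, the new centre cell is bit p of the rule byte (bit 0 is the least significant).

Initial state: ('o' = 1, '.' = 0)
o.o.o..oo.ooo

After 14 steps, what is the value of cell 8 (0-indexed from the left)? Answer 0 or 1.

1

0) o.o.o..oo.ooo
1) ooooo...oo.oo
2) ooooo.o..oo.o
3) ooooooo...oo.
4) .oooooo.o..oo
5) o.ooooooo...o
6) oo.oooooo.o..
7) .oo.ooooooo..
8) ..oo.oooooo.o
9) ...oo.ooooooo
10) .o..oo.oooooo
11) oo...oo.ooooo
12) oo.o..oo.oooo
13) oooo...oo.ooo
14) oooo.o..oo.oo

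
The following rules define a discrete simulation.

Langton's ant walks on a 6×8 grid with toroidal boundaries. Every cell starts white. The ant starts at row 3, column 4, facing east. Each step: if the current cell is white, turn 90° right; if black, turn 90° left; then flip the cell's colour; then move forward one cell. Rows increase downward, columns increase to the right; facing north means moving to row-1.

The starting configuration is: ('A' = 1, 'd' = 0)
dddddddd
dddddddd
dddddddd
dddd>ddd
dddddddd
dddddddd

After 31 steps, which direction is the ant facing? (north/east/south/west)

north

t=0: dddddddd
dddddddd
dddddddd
dddd>ddd
dddddddd
dddddddd
t=1: dddddddd
dddddddd
dddddddd
ddddAddd
ddddvddd
dddddddd
t=2: dddddddd
dddddddd
dddddddd
ddddAddd
ddd<Addd
dddddddd
t=3: dddddddd
dddddddd
dddddddd
ddd^Addd
dddAAddd
dddddddd
t=4: dddddddd
dddddddd
dddddddd
dddA>ddd
dddAAddd
dddddddd
t=5: dddddddd
dddddddd
dddd^ddd
dddAdddd
dddAAddd
dddddddd
t=6: dddddddd
dddddddd
ddddA>dd
dddAdddd
dddAAddd
dddddddd
t=7: dddddddd
dddddddd
ddddAAdd
dddAdvdd
dddAAddd
dddddddd
t=8: dddddddd
dddddddd
ddddAAdd
dddA<Add
dddAAddd
dddddddd
t=9: dddddddd
dddddddd
dddd^Add
dddAAAdd
dddAAddd
dddddddd
t=10: dddddddd
dddddddd
ddd<dAdd
dddAAAdd
dddAAddd
dddddddd
t=11: dddddddd
ddd^dddd
dddAdAdd
dddAAAdd
dddAAddd
dddddddd
t=12: dddddddd
dddA>ddd
dddAdAdd
dddAAAdd
dddAAddd
dddddddd
t=13: dddddddd
dddAAddd
dddAvAdd
dddAAAdd
dddAAddd
dddddddd
t=14: dddddddd
dddAAddd
ddd<AAdd
dddAAAdd
dddAAddd
dddddddd
t=15: dddddddd
dddAAddd
ddddAAdd
dddvAAdd
dddAAddd
dddddddd
t=16: dddddddd
dddAAddd
ddddAAdd
dddd>Add
dddAAddd
dddddddd
t=17: dddddddd
dddAAddd
dddd^Add
dddddAdd
dddAAddd
dddddddd
t=18: dddddddd
dddAAddd
ddd<dAdd
dddddAdd
dddAAddd
dddddddd
t=19: dddddddd
ddd^Addd
dddAdAdd
dddddAdd
dddAAddd
dddddddd
t=20: dddddddd
dd<dAddd
dddAdAdd
dddddAdd
dddAAddd
dddddddd
t=21: dd^ddddd
ddAdAddd
dddAdAdd
dddddAdd
dddAAddd
dddddddd
t=22: ddA>dddd
ddAdAddd
dddAdAdd
dddddAdd
dddAAddd
dddddddd
t=23: ddAAdddd
ddAvAddd
dddAdAdd
dddddAdd
dddAAddd
dddddddd
t=24: ddAAdddd
dd<AAddd
dddAdAdd
dddddAdd
dddAAddd
dddddddd
t=25: ddAAdddd
dddAAddd
ddvAdAdd
dddddAdd
dddAAddd
dddddddd
t=26: ddAAdddd
dddAAddd
d<AAdAdd
dddddAdd
dddAAddd
dddddddd
t=27: ddAAdddd
d^dAAddd
dAAAdAdd
dddddAdd
dddAAddd
dddddddd
t=28: ddAAdddd
dA>AAddd
dAAAdAdd
dddddAdd
dddAAddd
dddddddd
t=29: ddAAdddd
dAAAAddd
dAvAdAdd
dddddAdd
dddAAddd
dddddddd
t=30: ddAAdddd
dAAAAddd
dAd>dAdd
dddddAdd
dddAAddd
dddddddd
t=31: ddAAdddd
dAA^Addd
dAdddAdd
dddddAdd
dddAAddd
dddddddd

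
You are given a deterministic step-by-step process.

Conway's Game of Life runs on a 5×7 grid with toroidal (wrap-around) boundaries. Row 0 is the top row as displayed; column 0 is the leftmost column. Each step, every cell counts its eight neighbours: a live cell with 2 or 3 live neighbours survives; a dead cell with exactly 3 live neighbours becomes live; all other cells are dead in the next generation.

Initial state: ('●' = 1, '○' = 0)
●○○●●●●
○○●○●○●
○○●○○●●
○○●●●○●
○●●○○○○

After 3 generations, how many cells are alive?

[0] ●○○●●●●
○○●○●○●
○○●○○●●
○○●●●○●
○●●○○○○
[1] ●○○○●○●
○●●○○○○
●●●○○○●
●○○○●○●
○●○○○○○
[2] ●○●○○○○
○○●●○●○
○○●●○●●
○○●○○●●
○●○○○○○
[3] ○○●●○○○
○○○○○●○
○●○○○○○
●●●●●●●
●●●○○○●

15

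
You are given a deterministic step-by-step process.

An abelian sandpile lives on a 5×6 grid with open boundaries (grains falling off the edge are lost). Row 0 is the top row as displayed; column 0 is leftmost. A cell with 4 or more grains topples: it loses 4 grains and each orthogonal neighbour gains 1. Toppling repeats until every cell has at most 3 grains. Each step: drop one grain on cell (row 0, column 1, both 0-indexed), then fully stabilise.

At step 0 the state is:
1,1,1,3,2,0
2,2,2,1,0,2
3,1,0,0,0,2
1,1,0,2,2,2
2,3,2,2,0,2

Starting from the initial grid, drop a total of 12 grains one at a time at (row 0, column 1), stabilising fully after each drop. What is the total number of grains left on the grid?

k=0  1,1,1,3,2,0
2,2,2,1,0,2
3,1,0,0,0,2
1,1,0,2,2,2
2,3,2,2,0,2
k=1  1,2,1,3,2,0
2,2,2,1,0,2
3,1,0,0,0,2
1,1,0,2,2,2
2,3,2,2,0,2
k=2  1,3,1,3,2,0
2,2,2,1,0,2
3,1,0,0,0,2
1,1,0,2,2,2
2,3,2,2,0,2
k=3  2,0,2,3,2,0
2,3,2,1,0,2
3,1,0,0,0,2
1,1,0,2,2,2
2,3,2,2,0,2
k=4  2,1,2,3,2,0
2,3,2,1,0,2
3,1,0,0,0,2
1,1,0,2,2,2
2,3,2,2,0,2
k=5  2,2,2,3,2,0
2,3,2,1,0,2
3,1,0,0,0,2
1,1,0,2,2,2
2,3,2,2,0,2
k=6  2,3,2,3,2,0
2,3,2,1,0,2
3,1,0,0,0,2
1,1,0,2,2,2
2,3,2,2,0,2
k=7  3,1,3,3,2,0
3,0,3,1,0,2
3,2,0,0,0,2
1,1,0,2,2,2
2,3,2,2,0,2
k=8  3,2,3,3,2,0
3,0,3,1,0,2
3,2,0,0,0,2
1,1,0,2,2,2
2,3,2,2,0,2
k=9  3,3,3,3,2,0
3,0,3,1,0,2
3,2,0,0,0,2
1,1,0,2,2,2
2,3,2,2,0,2
k=10  1,2,2,0,3,0
1,3,0,3,0,2
0,3,1,0,0,2
2,1,0,2,2,2
2,3,2,2,0,2
k=11  1,3,2,0,3,0
1,3,0,3,0,2
0,3,1,0,0,2
2,1,0,2,2,2
2,3,2,2,0,2
k=12  2,1,3,0,3,0
2,1,1,3,0,2
1,0,2,0,0,2
2,2,0,2,2,2
2,3,2,2,0,2

44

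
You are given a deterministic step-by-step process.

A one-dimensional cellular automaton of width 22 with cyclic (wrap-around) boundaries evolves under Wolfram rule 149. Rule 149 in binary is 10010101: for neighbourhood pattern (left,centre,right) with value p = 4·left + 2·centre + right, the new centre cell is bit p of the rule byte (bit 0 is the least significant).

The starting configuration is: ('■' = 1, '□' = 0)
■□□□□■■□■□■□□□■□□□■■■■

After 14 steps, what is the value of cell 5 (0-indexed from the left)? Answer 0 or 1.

[0] ■□□□□■■□■□■□□□■□□□■■■■
[1] □■■■□□□□■□■■■□■■■□□■■■
[2] □□■□■■■□■□□■□□□■□■□□■□
[3] ■□■□□■□□■■□■■■□■□■■□■■
[4] □□■■□■■□□□□□■□□■□□□□□■
[5] ■□□□□□□■■■■□■■□■■■■■□■
[6] □■■■■■□□■■□□□□□□■■■□□□
[7] □□■■■□■□□□■■■■■□□■□■■■
[8] ■□□■□□■■■□□■■■□■□■□□■□
[9] ■■□■■□□■□■□□■□□■□■■□■□
[10] □□□□□■□■□■■□■■□■□□□□■□
[11] ■■■■□■□■□□□□□□□■■■■□■■
[12] ■■■□□■□■■■■■■■□□■■□□□■
[13] ■■□■□■□□■■■■■□■□□□■■□□
[14] □□□■□■■□□■■■□□■■■□□□■□

1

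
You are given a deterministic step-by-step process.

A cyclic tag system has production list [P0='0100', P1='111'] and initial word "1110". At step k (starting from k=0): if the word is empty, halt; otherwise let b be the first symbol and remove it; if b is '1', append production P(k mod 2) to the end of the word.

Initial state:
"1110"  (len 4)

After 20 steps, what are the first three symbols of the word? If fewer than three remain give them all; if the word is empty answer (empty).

k=0  "1110"  (len 4)
k=1  "1100100"  (len 7)
k=2  "100100111"  (len 9)
k=3  "001001110100"  (len 12)
k=4  "01001110100"  (len 11)
k=5  "1001110100"  (len 10)
k=6  "001110100111"  (len 12)
k=7  "01110100111"  (len 11)
k=8  "1110100111"  (len 10)
k=9  "1101001110100"  (len 13)
k=10  "101001110100111"  (len 15)
k=11  "010011101001110100"  (len 18)
k=12  "10011101001110100"  (len 17)
k=13  "00111010011101000100"  (len 20)
k=14  "0111010011101000100"  (len 19)
k=15  "111010011101000100"  (len 18)
k=16  "11010011101000100111"  (len 20)
k=17  "10100111010001001110100"  (len 23)
k=18  "0100111010001001110100111"  (len 25)
k=19  "100111010001001110100111"  (len 24)
k=20  "00111010001001110100111111"  (len 26)

001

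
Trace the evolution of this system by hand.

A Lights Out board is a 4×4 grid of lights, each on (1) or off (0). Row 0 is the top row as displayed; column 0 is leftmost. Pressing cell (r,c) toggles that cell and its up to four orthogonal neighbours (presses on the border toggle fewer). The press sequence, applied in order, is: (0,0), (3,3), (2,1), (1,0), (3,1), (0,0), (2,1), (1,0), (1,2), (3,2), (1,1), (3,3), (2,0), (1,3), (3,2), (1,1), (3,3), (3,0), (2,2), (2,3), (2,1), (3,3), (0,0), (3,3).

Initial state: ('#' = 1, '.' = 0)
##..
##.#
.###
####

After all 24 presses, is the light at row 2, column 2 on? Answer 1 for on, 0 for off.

0) ##..
##.#
.###
####
1) ....
.#.#
.###
####
2) ....
.#.#
.##.
##..
3) ....
...#
#...
#...
4) #...
##.#
....
#...
5) #...
##.#
.#..
.##.
6) .#..
.#.#
.#..
.##.
7) .#..
...#
#.#.
..#.
8) ##..
##.#
..#.
..#.
9) ###.
#.#.
....
..#.
10) ###.
#.#.
..#.
.#.#
11) #.#.
.#..
.##.
.#.#
12) #.#.
.#..
.###
.##.
13) #.#.
##..
#.##
###.
14) #.##
####
#.#.
###.
15) #.##
####
#...
#..#
16) ####
...#
##..
#..#
17) ####
...#
##.#
#.#.
18) ####
...#
.#.#
.##.
19) ####
..##
..#.
.#..
20) ####
..#.
...#
.#.#
21) ####
.##.
####
...#
22) ####
.##.
###.
..#.
23) ..##
###.
###.
..#.
24) ..##
###.
####
...#

1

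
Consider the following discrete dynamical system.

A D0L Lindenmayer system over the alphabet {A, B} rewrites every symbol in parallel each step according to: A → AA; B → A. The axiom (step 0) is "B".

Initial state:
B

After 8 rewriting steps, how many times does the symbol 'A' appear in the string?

step 0: B
step 1: A
step 2: AA
step 3: AAAA
step 4: AAAAAAAA
step 5: AAAAAAAAAAAAAAAA
step 6: AAAAAAAAAAAAAAAAAAAAAAAAAAAAAAAA
step 7: AAAAAAAAAAAAAAAAAAAAAAAAAAAAAAAAAAAAAAAAAAAAAAAAAAAAAAAAAAAAAAAA
step 8: AAAAAAAAAAAAAAAAAAAAAAAAAAAAAAAAAAAAAAAAAAAAAAAAAAAAAAAAAA…AAAAAAAAAAAAAAAAAAAAAAAAAAAAAAAAAAAAAAAAAAAAAAAAAAAAAAAAAA  (len 128)

128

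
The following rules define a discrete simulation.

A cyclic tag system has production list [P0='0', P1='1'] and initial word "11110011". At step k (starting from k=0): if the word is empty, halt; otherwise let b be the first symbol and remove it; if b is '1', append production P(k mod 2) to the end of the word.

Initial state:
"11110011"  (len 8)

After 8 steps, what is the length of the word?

6

0) "11110011"  (len 8)
1) "11100110"  (len 8)
2) "11001101"  (len 8)
3) "10011010"  (len 8)
4) "00110101"  (len 8)
5) "0110101"  (len 7)
6) "110101"  (len 6)
7) "101010"  (len 6)
8) "010101"  (len 6)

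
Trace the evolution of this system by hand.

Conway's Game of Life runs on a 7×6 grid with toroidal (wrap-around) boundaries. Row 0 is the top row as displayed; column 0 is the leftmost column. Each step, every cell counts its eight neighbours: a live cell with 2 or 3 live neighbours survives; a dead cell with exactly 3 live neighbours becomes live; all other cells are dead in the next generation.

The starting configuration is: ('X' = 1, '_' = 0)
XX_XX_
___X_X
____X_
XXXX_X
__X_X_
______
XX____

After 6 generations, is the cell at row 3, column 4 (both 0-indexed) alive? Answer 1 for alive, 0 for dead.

0) XX_XX_
___X_X
____X_
XXXX_X
__X_X_
______
XX____
1) _X_XX_
X_XX_X
_X____
XXX__X
X_X_XX
_X____
XXX__X
2) ______
X__X_X
___XX_
__XXX_
__XXX_
___XX_
___XXX
3) X__X__
___X_X
______
_____X
_____X
______
___X_X
4) X_XX_X
____X_
____X_
______
______
____X_
____X_
5) ___X_X
____X_
______
______
______
______
____X_
6) ___X_X
____X_
______
______
______
______
____X_

0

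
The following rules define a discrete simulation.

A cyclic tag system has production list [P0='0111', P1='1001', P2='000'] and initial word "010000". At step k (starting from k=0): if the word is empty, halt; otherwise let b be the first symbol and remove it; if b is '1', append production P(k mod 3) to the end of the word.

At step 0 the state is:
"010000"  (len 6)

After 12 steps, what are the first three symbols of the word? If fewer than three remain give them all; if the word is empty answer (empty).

t=0: "010000"  (len 6)
t=1: "10000"  (len 5)
t=2: "00001001"  (len 8)
t=3: "0001001"  (len 7)
t=4: "001001"  (len 6)
t=5: "01001"  (len 5)
t=6: "1001"  (len 4)
t=7: "0010111"  (len 7)
t=8: "010111"  (len 6)
t=9: "10111"  (len 5)
t=10: "01110111"  (len 8)
t=11: "1110111"  (len 7)
t=12: "110111000"  (len 9)

110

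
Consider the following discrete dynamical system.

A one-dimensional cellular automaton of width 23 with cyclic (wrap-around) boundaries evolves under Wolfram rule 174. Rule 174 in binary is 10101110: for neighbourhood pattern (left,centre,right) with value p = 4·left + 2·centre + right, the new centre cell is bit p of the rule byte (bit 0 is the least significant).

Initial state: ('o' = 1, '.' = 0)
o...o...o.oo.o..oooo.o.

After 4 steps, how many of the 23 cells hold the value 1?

16

t=0: o...o...o.oo.o..oooo.o.
t=1: o..oo..oooo.oo.oooo.ooo
t=2: ..oo..oooo.oo.oooo.oooo
t=3: .oo..oooo.oo.oooo.oooo.
t=4: oo..oooo.oo.oooo.oooo..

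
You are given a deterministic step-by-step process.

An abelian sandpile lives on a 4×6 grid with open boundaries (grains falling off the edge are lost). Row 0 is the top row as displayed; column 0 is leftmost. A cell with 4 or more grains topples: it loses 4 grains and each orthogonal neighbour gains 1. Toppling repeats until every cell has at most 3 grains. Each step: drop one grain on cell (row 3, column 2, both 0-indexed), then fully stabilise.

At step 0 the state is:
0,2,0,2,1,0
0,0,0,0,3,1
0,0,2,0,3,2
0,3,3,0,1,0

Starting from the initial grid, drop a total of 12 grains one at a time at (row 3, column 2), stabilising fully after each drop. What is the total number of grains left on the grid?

k=0  0,2,0,2,1,0
0,0,0,0,3,1
0,0,2,0,3,2
0,3,3,0,1,0
k=1  0,2,0,2,1,0
0,0,0,0,3,1
0,1,3,0,3,2
1,0,1,1,1,0
k=2  0,2,0,2,1,0
0,0,0,0,3,1
0,1,3,0,3,2
1,0,2,1,1,0
k=3  0,2,0,2,1,0
0,0,0,0,3,1
0,1,3,0,3,2
1,0,3,1,1,0
k=4  0,2,0,2,1,0
0,0,1,0,3,1
0,2,0,1,3,2
1,1,1,2,1,0
k=5  0,2,0,2,1,0
0,0,1,0,3,1
0,2,0,1,3,2
1,1,2,2,1,0
k=6  0,2,0,2,1,0
0,0,1,0,3,1
0,2,0,1,3,2
1,1,3,2,1,0
k=7  0,2,0,2,1,0
0,0,1,0,3,1
0,2,1,1,3,2
1,2,0,3,1,0
k=8  0,2,0,2,1,0
0,0,1,0,3,1
0,2,1,1,3,2
1,2,1,3,1,0
k=9  0,2,0,2,1,0
0,0,1,0,3,1
0,2,1,1,3,2
1,2,2,3,1,0
k=10  0,2,0,2,1,0
0,0,1,0,3,1
0,2,1,1,3,2
1,2,3,3,1,0
k=11  0,2,0,2,1,0
0,0,1,0,3,1
0,2,2,2,3,2
1,3,1,0,2,0
k=12  0,2,0,2,1,0
0,0,1,0,3,1
0,2,2,2,3,2
1,3,2,0,2,0

29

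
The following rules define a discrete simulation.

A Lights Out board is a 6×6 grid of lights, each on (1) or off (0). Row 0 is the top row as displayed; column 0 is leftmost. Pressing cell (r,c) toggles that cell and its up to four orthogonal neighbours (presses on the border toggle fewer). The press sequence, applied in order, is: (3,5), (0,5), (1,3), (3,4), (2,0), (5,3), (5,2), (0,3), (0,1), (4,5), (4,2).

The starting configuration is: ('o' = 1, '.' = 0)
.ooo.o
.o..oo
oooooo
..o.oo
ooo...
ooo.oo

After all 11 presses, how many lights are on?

12

t=0: .ooo.o
.o..oo
oooooo
..o.oo
ooo...
ooo.oo
t=1: .ooo.o
.o..oo
ooooo.
..o...
ooo..o
ooo.oo
t=2: .oooo.
.o..o.
ooooo.
..o...
ooo..o
ooo.oo
t=3: .oo.o.
.ooo..
ooo.o.
..o...
ooo..o
ooo.oo
t=4: .oo.o.
.ooo..
ooo...
..oooo
ooo.oo
ooo.oo
t=5: .oo.o.
oooo..
..o...
o.oooo
ooo.oo
ooo.oo
t=6: .oo.o.
oooo..
..o...
o.oooo
oooooo
oo.o.o
t=7: .oo.o.
oooo..
..o...
o.oooo
oo.ooo
o.o..o
t=8: .o.o..
ooo...
..o...
o.oooo
oo.ooo
o.o..o
t=9: o.oo..
o.o...
..o...
o.oooo
oo.ooo
o.o..o
t=10: o.oo..
o.o...
..o...
o.ooo.
oo.o..
o.o...
t=11: o.oo..
o.o...
..o...
o..oo.
o.o...
o.....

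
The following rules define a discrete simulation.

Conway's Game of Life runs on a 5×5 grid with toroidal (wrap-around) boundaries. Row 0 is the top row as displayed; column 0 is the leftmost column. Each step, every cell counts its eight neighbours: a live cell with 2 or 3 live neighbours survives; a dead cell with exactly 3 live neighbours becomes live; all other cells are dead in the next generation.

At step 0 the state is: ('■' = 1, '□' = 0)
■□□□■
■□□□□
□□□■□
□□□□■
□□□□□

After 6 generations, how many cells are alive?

7

0) ■□□□■
■□□□□
□□□■□
□□□□■
□□□□□
1) ■□□□■
■□□□□
□□□□■
□□□□□
■□□□■
2) □■□□□
■□□□□
□□□□□
■□□□■
■□□□■
3) □■□□■
□□□□□
■□□□■
■□□□■
□■□□■
4) □□□□□
□□□□■
■□□□■
□■□■□
□■□■■
5) ■□□■■
■□□□■
■□□■■
□■□■□
■□□■■
6) □■□□□
□■□□□
□■■■□
□■□□□
□■□□□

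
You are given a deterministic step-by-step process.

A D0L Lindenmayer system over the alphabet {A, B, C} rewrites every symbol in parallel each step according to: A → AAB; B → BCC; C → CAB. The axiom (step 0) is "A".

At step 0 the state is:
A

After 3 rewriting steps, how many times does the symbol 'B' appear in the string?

step 0: A
step 1: AAB
step 2: AABAABBCC
step 3: AABAABBCCAABAABBCCBCCCABCAB

9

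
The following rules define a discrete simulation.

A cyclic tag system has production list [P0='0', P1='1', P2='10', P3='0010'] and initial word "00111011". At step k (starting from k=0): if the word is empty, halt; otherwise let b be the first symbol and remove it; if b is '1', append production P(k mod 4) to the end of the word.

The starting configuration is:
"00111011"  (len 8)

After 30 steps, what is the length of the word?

[0] "00111011"  (len 8)
[1] "0111011"  (len 7)
[2] "111011"  (len 6)
[3] "1101110"  (len 7)
[4] "1011100010"  (len 10)
[5] "0111000100"  (len 10)
[6] "111000100"  (len 9)
[7] "1100010010"  (len 10)
[8] "1000100100010"  (len 13)
[9] "0001001000100"  (len 13)
[10] "001001000100"  (len 12)
[11] "01001000100"  (len 11)
[12] "1001000100"  (len 10)
[13] "0010001000"  (len 10)
[14] "010001000"  (len 9)
[15] "10001000"  (len 8)
[16] "00010000010"  (len 11)
[17] "0010000010"  (len 10)
[18] "010000010"  (len 9)
[19] "10000010"  (len 8)
[20] "00000100010"  (len 11)
[21] "0000100010"  (len 10)
[22] "000100010"  (len 9)
[23] "00100010"  (len 8)
[24] "0100010"  (len 7)
[25] "100010"  (len 6)
[26] "000101"  (len 6)
[27] "00101"  (len 5)
[28] "0101"  (len 4)
[29] "101"  (len 3)
[30] "011"  (len 3)

3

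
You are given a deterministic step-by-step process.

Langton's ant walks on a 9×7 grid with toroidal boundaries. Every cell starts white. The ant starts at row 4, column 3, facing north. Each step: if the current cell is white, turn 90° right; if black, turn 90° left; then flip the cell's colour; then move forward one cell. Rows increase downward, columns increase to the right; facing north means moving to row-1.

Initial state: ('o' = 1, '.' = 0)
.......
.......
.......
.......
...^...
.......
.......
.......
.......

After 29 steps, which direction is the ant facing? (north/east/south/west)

t=0: .......
.......
.......
.......
...^...
.......
.......
.......
.......
t=1: .......
.......
.......
.......
...o>..
.......
.......
.......
.......
t=2: .......
.......
.......
.......
...oo..
....v..
.......
.......
.......
t=3: .......
.......
.......
.......
...oo..
...<o..
.......
.......
.......
t=4: .......
.......
.......
.......
...^o..
...oo..
.......
.......
.......
t=5: .......
.......
.......
.......
..<.o..
...oo..
.......
.......
.......
t=6: .......
.......
.......
..^....
..o.o..
...oo..
.......
.......
.......
t=7: .......
.......
.......
..o>...
..o.o..
...oo..
.......
.......
.......
t=8: .......
.......
.......
..oo...
..ovo..
...oo..
.......
.......
.......
t=9: .......
.......
.......
..oo...
..<oo..
...oo..
.......
.......
.......
t=10: .......
.......
.......
..oo...
...oo..
..voo..
.......
.......
.......
t=11: .......
.......
.......
..oo...
...oo..
.<ooo..
.......
.......
.......
t=12: .......
.......
.......
..oo...
.^.oo..
.oooo..
.......
.......
.......
t=13: .......
.......
.......
..oo...
.o>oo..
.oooo..
.......
.......
.......
t=14: .......
.......
.......
..oo...
.oooo..
.ovoo..
.......
.......
.......
t=15: .......
.......
.......
..oo...
.oooo..
.o.>o..
.......
.......
.......
t=16: .......
.......
.......
..oo...
.oo^o..
.o..o..
.......
.......
.......
t=17: .......
.......
.......
..oo...
.o<.o..
.o..o..
.......
.......
.......
t=18: .......
.......
.......
..oo...
.o..o..
.ov.o..
.......
.......
.......
t=19: .......
.......
.......
..oo...
.o..o..
.<o.o..
.......
.......
.......
t=20: .......
.......
.......
..oo...
.o..o..
..o.o..
.v.....
.......
.......
t=21: .......
.......
.......
..oo...
.o..o..
..o.o..
<o.....
.......
.......
t=22: .......
.......
.......
..oo...
.o..o..
^.o.o..
oo.....
.......
.......
t=23: .......
.......
.......
..oo...
.o..o..
o>o.o..
oo.....
.......
.......
t=24: .......
.......
.......
..oo...
.o..o..
ooo.o..
ov.....
.......
.......
t=25: .......
.......
.......
..oo...
.o..o..
ooo.o..
o.>....
.......
.......
t=26: .......
.......
.......
..oo...
.o..o..
ooo.o..
o.o....
..v....
.......
t=27: .......
.......
.......
..oo...
.o..o..
ooo.o..
o.o....
.<o....
.......
t=28: .......
.......
.......
..oo...
.o..o..
ooo.o..
o^o....
.oo....
.......
t=29: .......
.......
.......
..oo...
.o..o..
ooo.o..
oo>....
.oo....
.......

east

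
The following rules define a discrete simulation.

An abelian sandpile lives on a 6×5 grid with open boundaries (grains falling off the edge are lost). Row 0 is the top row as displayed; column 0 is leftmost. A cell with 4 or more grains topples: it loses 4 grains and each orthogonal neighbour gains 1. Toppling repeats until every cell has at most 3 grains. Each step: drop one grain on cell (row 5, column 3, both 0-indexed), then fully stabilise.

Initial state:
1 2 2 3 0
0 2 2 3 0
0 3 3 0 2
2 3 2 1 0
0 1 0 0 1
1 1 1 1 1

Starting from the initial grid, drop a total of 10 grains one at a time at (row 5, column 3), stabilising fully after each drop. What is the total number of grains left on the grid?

46

step 0: 1 2 2 3 0
0 2 2 3 0
0 3 3 0 2
2 3 2 1 0
0 1 0 0 1
1 1 1 1 1
step 1: 1 2 2 3 0
0 2 2 3 0
0 3 3 0 2
2 3 2 1 0
0 1 0 0 1
1 1 1 2 1
step 2: 1 2 2 3 0
0 2 2 3 0
0 3 3 0 2
2 3 2 1 0
0 1 0 0 1
1 1 1 3 1
step 3: 1 2 2 3 0
0 2 2 3 0
0 3 3 0 2
2 3 2 1 0
0 1 0 1 1
1 1 2 0 2
step 4: 1 2 2 3 0
0 2 2 3 0
0 3 3 0 2
2 3 2 1 0
0 1 0 1 1
1 1 2 1 2
step 5: 1 2 2 3 0
0 2 2 3 0
0 3 3 0 2
2 3 2 1 0
0 1 0 1 1
1 1 2 2 2
step 6: 1 2 2 3 0
0 2 2 3 0
0 3 3 0 2
2 3 2 1 0
0 1 0 1 1
1 1 2 3 2
step 7: 1 2 2 3 0
0 2 2 3 0
0 3 3 0 2
2 3 2 1 0
0 1 0 2 1
1 1 3 0 3
step 8: 1 2 2 3 0
0 2 2 3 0
0 3 3 0 2
2 3 2 1 0
0 1 0 2 1
1 1 3 1 3
step 9: 1 2 2 3 0
0 2 2 3 0
0 3 3 0 2
2 3 2 1 0
0 1 0 2 1
1 1 3 2 3
step 10: 1 2 2 3 0
0 2 2 3 0
0 3 3 0 2
2 3 2 1 0
0 1 0 2 1
1 1 3 3 3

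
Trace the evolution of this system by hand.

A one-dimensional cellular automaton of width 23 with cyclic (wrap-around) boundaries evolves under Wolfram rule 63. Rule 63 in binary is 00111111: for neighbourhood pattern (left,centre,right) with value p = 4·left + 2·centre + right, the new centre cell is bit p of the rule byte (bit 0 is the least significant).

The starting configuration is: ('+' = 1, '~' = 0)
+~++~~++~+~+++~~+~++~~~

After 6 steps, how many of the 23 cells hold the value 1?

k=0  +~++~~++~+~+++~~+~++~~~
k=1  +++~+++~++++~~+++++~+++
k=2  ~~~++~~++~~~+++~~~~++~~
k=3  ++++~+++~++++~~+++++~++
k=4  ~~~~++~~++~~~+++~~~~++~
k=5  +++++~+++~++++~~+++++~+
k=6  ~~~~~++~~++~~~+++~~~~++

9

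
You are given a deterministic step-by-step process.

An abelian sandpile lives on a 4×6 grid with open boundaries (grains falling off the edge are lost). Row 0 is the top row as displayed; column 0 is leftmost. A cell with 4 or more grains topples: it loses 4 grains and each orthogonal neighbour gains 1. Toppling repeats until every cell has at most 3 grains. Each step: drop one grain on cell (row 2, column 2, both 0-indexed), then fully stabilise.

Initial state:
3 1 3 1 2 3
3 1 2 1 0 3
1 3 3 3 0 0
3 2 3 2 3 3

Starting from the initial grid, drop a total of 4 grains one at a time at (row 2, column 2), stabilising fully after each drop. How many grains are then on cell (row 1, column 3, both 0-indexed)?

3

[0] 3 1 3 1 2 3
3 1 2 1 0 3
1 3 3 3 0 0
3 2 3 2 3 3
[1] 3 1 3 1 2 3
3 2 3 2 0 3
3 1 3 1 2 1
0 1 2 1 1 0
[2] 3 2 0 2 2 3
3 3 1 3 0 3
3 2 1 2 2 1
0 1 3 1 1 0
[3] 3 2 0 2 2 3
3 3 1 3 0 3
3 2 2 2 2 1
0 1 3 1 1 0
[4] 3 2 0 2 2 3
3 3 1 3 0 3
3 2 3 2 2 1
0 1 3 1 1 0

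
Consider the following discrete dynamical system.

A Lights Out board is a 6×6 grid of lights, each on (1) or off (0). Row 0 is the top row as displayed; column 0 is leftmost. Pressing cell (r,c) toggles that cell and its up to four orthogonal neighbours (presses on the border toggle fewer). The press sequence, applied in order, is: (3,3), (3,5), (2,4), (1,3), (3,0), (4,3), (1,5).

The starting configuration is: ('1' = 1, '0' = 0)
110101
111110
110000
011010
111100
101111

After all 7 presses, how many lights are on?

0) 110101
111110
110000
011010
111100
101111
1) 110101
111110
110100
010100
111000
101111
2) 110101
111110
110101
010111
111001
101111
3) 110101
111100
110010
010101
111001
101111
4) 110001
110010
110110
010101
111001
101111
5) 110001
110010
010110
100101
011001
101111
6) 110001
110010
010110
100001
010111
101011
7) 110000
110001
010111
100001
010111
101011

19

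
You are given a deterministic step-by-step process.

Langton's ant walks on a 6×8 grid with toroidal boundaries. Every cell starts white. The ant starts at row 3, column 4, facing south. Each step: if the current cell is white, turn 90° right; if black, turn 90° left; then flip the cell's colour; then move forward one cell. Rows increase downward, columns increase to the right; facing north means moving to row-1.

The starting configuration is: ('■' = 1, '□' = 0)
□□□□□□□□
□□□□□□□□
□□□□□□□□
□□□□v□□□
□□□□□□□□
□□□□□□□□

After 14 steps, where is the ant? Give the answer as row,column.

2,5

step 0: □□□□□□□□
□□□□□□□□
□□□□□□□□
□□□□v□□□
□□□□□□□□
□□□□□□□□
step 1: □□□□□□□□
□□□□□□□□
□□□□□□□□
□□□<■□□□
□□□□□□□□
□□□□□□□□
step 2: □□□□□□□□
□□□□□□□□
□□□^□□□□
□□□■■□□□
□□□□□□□□
□□□□□□□□
step 3: □□□□□□□□
□□□□□□□□
□□□■>□□□
□□□■■□□□
□□□□□□□□
□□□□□□□□
step 4: □□□□□□□□
□□□□□□□□
□□□■■□□□
□□□■v□□□
□□□□□□□□
□□□□□□□□
step 5: □□□□□□□□
□□□□□□□□
□□□■■□□□
□□□■□>□□
□□□□□□□□
□□□□□□□□
step 6: □□□□□□□□
□□□□□□□□
□□□■■□□□
□□□■□■□□
□□□□□v□□
□□□□□□□□
step 7: □□□□□□□□
□□□□□□□□
□□□■■□□□
□□□■□■□□
□□□□<■□□
□□□□□□□□
step 8: □□□□□□□□
□□□□□□□□
□□□■■□□□
□□□■^■□□
□□□□■■□□
□□□□□□□□
step 9: □□□□□□□□
□□□□□□□□
□□□■■□□□
□□□■■>□□
□□□□■■□□
□□□□□□□□
step 10: □□□□□□□□
□□□□□□□□
□□□■■^□□
□□□■■□□□
□□□□■■□□
□□□□□□□□
step 11: □□□□□□□□
□□□□□□□□
□□□■■■>□
□□□■■□□□
□□□□■■□□
□□□□□□□□
step 12: □□□□□□□□
□□□□□□□□
□□□■■■■□
□□□■■□v□
□□□□■■□□
□□□□□□□□
step 13: □□□□□□□□
□□□□□□□□
□□□■■■■□
□□□■■<■□
□□□□■■□□
□□□□□□□□
step 14: □□□□□□□□
□□□□□□□□
□□□■■^■□
□□□■■■■□
□□□□■■□□
□□□□□□□□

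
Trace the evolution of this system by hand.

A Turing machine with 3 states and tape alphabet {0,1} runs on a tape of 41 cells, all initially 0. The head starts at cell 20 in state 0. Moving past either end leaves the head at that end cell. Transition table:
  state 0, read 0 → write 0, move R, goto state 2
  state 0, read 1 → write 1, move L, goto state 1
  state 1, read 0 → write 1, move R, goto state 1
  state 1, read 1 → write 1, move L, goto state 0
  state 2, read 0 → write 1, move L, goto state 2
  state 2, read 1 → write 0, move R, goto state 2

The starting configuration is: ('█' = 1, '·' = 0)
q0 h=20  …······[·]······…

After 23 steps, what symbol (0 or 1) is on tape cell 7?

k=0  q0 h=20  …······[·]······…
k=1  q2 h=21  …······[·]······…
k=2  q2 h=20  …······[·]█·····…
k=3  q2 h=19  …······[·]██····…
k=4  q2 h=18  …······[·]███···…
k=5  q2 h=17  …······[·]████··…
k=6  q2 h=16  …······[·]█████·…
k=7  q2 h=15  …······[·]██████…
k=8  q2 h=14  …······[·]██████…
k=9  q2 h=13  …······[·]██████…
k=10  q2 h=12  …······[·]██████…
k=11  q2 h=11  …······[·]██████…
k=12  q2 h=10  …······[·]██████…
k=13  q2 h= 9  …······[·]██████…
k=14  q2 h= 8  …······[·]██████…
k=15  q2 h= 7  …······[·]██████…
k=16  q2 h= 6  |······[·]██████…
k=17  q2 h= 5  |·····[·]██████…
k=18  q2 h= 4  |····[·]██████…
k=19  q2 h= 3  |···[·]██████…
k=20  q2 h= 2  |··[·]██████…
k=21  q2 h= 1  |·[·]██████…
k=22  q2 h= 0  |[·]██████…
k=23  q2 h= 0  |[█]██████…

1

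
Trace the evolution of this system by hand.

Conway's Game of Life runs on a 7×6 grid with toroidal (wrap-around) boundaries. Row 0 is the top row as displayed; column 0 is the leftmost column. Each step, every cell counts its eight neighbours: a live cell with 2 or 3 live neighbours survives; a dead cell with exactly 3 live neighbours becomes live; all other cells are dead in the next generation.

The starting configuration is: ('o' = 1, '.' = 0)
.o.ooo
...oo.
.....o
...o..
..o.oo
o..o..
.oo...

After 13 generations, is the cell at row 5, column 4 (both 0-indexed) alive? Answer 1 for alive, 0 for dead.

0

step 0: .o.ooo
...oo.
.....o
...o..
..o.oo
o..o..
.oo...
step 1: oo...o
o.oo..
...o..
...o.o
..o.oo
o..ooo
.o...o
step 2: ....oo
o.oooo
...o..
..oo.o
..o...
.ooo..
.oo...
step 3: ......
o.o...
oo....
..ooo.
....o.
...o..
oo..o.
step 4: o....o
o.....
o....o
.ooooo
..o.o.
...ooo
......
step 5: o....o
.o....
..oo..
.oo...
oo....
...ooo
o.....
step 6: oo...o
ooo...
...o..
o..o..
oo.ooo
.o..oo
o.....
step 7: ..o..o
..o..o
o..o..
oo.o..
.o.o..
.ooo..
....o.
step 8: ...ooo
oooooo
o..ooo
oo.oo.
...oo.
.o.oo.
.o..o.
step 9: ......
.o....
......
oo....
oo....
.....o
o.....
step 10: ......
......
oo....
oo....
.o...o
.o...o
......
step 11: ......
......
oo....
..o..o
.oo..o
......
......
step 12: ......
......
oo....
..o..o
ooo...
......
......
step 13: ......
......
oo....
..o..o
ooo...
.o....
......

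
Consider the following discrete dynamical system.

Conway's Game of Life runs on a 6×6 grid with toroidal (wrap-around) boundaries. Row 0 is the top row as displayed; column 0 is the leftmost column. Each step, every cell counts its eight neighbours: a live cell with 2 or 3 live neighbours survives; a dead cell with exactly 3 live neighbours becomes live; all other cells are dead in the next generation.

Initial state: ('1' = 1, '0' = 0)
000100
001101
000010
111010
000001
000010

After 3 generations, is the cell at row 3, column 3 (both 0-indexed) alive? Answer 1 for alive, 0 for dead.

0

t=0: 000100
001101
000010
111010
000001
000010
t=1: 001100
001100
100010
110110
110111
000010
t=2: 001010
011010
100010
000000
010000
110000
t=3: 101001
011010
010101
000000
110000
111000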